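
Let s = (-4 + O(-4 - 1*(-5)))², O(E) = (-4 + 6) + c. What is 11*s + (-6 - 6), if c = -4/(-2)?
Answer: -12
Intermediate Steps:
c = 2 (c = -4*(-½) = 2)
O(E) = 4 (O(E) = (-4 + 6) + 2 = 2 + 2 = 4)
s = 0 (s = (-4 + 4)² = 0² = 0)
11*s + (-6 - 6) = 11*0 + (-6 - 6) = 0 - 12 = -12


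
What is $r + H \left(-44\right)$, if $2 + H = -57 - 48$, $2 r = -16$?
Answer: $4700$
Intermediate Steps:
$r = -8$ ($r = \frac{1}{2} \left(-16\right) = -8$)
$H = -107$ ($H = -2 - 105 = -107$)
$r + H \left(-44\right) = -8 - -4708 = -8 + 4708 = 4700$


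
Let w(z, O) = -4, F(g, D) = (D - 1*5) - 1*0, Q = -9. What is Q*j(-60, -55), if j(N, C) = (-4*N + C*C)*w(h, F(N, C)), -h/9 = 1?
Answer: 117540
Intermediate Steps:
F(g, D) = -5 + D (F(g, D) = (D - 5) + 0 = (-5 + D) + 0 = -5 + D)
h = -9 (h = -9*1 = -9)
j(N, C) = -4*C**2 + 16*N (j(N, C) = (-4*N + C*C)*(-4) = (-4*N + C**2)*(-4) = (C**2 - 4*N)*(-4) = -4*C**2 + 16*N)
Q*j(-60, -55) = -9*(-4*(-55)**2 + 16*(-60)) = -9*(-4*3025 - 960) = -9*(-12100 - 960) = -9*(-13060) = 117540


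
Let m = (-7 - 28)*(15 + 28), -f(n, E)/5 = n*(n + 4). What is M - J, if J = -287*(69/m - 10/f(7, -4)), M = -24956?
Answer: -59034429/2365 ≈ -24962.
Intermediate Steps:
f(n, E) = -5*n*(4 + n) (f(n, E) = -5*n*(n + 4) = -5*n*(4 + n))
m = -1505 (m = -35*43 = -1505)
J = 13489/2365 (J = -287*(69/(-1505) - 10*(-1/(35*(4 + 7)))) = -287*(69*(-1/1505) - 10/((-5*7*11))) = -287*(-69/1505 - 10/(-385)) = -287*(-69/1505 - 10*(-1/385)) = -287*(-69/1505 + 2/77) = -287*(-47/2365) = 13489/2365 ≈ 5.7036)
M - J = -24956 - 1*13489/2365 = -24956 - 13489/2365 = -59034429/2365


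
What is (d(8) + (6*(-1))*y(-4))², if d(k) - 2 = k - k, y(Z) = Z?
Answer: 676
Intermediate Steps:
d(k) = 2 (d(k) = 2 + (k - k) = 2 + 0 = 2)
(d(8) + (6*(-1))*y(-4))² = (2 + (6*(-1))*(-4))² = (2 - 6*(-4))² = (2 + 24)² = 26² = 676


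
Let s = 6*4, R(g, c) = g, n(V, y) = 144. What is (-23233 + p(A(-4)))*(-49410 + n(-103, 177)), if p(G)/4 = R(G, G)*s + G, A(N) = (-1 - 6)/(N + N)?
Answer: 1140286203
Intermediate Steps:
s = 24
A(N) = -7/(2*N) (A(N) = -7*1/(2*N) = -7/(2*N))
p(G) = 100*G (p(G) = 4*(G*24 + G) = 4*(24*G + G) = 4*(25*G) = 100*G)
(-23233 + p(A(-4)))*(-49410 + n(-103, 177)) = (-23233 + 100*(-7/2/(-4)))*(-49410 + 144) = (-23233 + 100*(-7/2*(-¼)))*(-49266) = (-23233 + 100*(7/8))*(-49266) = (-23233 + 175/2)*(-49266) = -46291/2*(-49266) = 1140286203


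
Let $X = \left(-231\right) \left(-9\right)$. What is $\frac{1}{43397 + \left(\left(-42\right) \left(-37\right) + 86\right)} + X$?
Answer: $\frac{93631924}{45037} \approx 2079.0$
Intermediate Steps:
$X = 2079$
$\frac{1}{43397 + \left(\left(-42\right) \left(-37\right) + 86\right)} + X = \frac{1}{43397 + \left(\left(-42\right) \left(-37\right) + 86\right)} + 2079 = \frac{1}{43397 + \left(1554 + 86\right)} + 2079 = \frac{1}{43397 + 1640} + 2079 = \frac{1}{45037} + 2079 = \frac{93631924}{45037}$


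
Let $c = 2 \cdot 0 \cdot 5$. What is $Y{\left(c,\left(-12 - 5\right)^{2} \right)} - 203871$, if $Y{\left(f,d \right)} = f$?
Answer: $-203871$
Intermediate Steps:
$c = 0$ ($c = 0 \cdot 5 = 0$)
$Y{\left(c,\left(-12 - 5\right)^{2} \right)} - 203871 = 0 - 203871 = -203871$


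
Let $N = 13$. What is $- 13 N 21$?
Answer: $-3549$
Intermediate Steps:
$- 13 N 21 = \left(-13\right) 13 \cdot 21 = \left(-169\right) 21 = -3549$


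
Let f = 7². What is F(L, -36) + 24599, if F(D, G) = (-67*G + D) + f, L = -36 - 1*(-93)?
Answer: 27117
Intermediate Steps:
L = 57 (L = -36 + 93 = 57)
f = 49
F(D, G) = 49 + D - 67*G (F(D, G) = (-67*G + D) + 49 = (D - 67*G) + 49 = 49 + D - 67*G)
F(L, -36) + 24599 = (49 + 57 - 67*(-36)) + 24599 = (49 + 57 + 2412) + 24599 = 2518 + 24599 = 27117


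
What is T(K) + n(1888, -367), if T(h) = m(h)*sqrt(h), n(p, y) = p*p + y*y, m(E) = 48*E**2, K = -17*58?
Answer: 3699233 + 46665408*I*sqrt(986) ≈ 3.6992e+6 + 1.4653e+9*I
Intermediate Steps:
K = -986
n(p, y) = p**2 + y**2
T(h) = 48*h**(5/2) (T(h) = (48*h**2)*sqrt(h) = 48*h**(5/2))
T(K) + n(1888, -367) = 48*(-986)**(5/2) + (1888**2 + (-367)**2) = 48*(972196*I*sqrt(986)) + (3564544 + 134689) = 46665408*I*sqrt(986) + 3699233 = 3699233 + 46665408*I*sqrt(986)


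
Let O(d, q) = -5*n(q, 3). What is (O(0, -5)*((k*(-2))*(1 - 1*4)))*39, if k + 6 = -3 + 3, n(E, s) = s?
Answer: 21060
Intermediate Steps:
O(d, q) = -15 (O(d, q) = -5*3 = -15)
k = -6 (k = -6 + (-3 + 3) = -6 + 0 = -6)
(O(0, -5)*((k*(-2))*(1 - 1*4)))*39 = -15*(-6*(-2))*(1 - 1*4)*39 = -180*(1 - 4)*39 = -180*(-3)*39 = -15*(-36)*39 = 540*39 = 21060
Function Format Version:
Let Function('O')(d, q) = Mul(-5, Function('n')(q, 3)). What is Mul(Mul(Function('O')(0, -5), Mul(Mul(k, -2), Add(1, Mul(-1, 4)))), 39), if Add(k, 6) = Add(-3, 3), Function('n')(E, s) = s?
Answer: 21060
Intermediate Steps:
Function('O')(d, q) = -15 (Function('O')(d, q) = Mul(-5, 3) = -15)
k = -6 (k = Add(-6, Add(-3, 3)) = Add(-6, 0) = -6)
Mul(Mul(Function('O')(0, -5), Mul(Mul(k, -2), Add(1, Mul(-1, 4)))), 39) = Mul(Mul(-15, Mul(Mul(-6, -2), Add(1, Mul(-1, 4)))), 39) = Mul(Mul(-15, Mul(12, Add(1, -4))), 39) = Mul(Mul(-15, Mul(12, -3)), 39) = Mul(Mul(-15, -36), 39) = Mul(540, 39) = 21060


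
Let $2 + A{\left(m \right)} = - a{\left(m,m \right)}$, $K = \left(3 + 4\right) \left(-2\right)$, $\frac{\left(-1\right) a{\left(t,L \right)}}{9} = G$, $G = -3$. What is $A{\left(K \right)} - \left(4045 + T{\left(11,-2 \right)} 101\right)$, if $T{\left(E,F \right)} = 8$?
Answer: $-4882$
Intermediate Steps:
$a{\left(t,L \right)} = 27$ ($a{\left(t,L \right)} = \left(-9\right) \left(-3\right) = 27$)
$K = -14$ ($K = 7 \left(-2\right) = -14$)
$A{\left(m \right)} = -29$ ($A{\left(m \right)} = -2 - 27 = -29$)
$A{\left(K \right)} - \left(4045 + T{\left(11,-2 \right)} 101\right) = -29 - \left(4045 + 808\right) = -29 - 4853 = -4882$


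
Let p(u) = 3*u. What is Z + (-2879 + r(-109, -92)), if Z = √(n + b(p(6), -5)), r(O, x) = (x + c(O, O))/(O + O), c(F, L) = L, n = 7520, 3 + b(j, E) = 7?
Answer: -627421/218 + 6*√209 ≈ -2791.3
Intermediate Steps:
b(j, E) = 4 (b(j, E) = -3 + 7 = 4)
r(O, x) = (O + x)/(2*O) (r(O, x) = (x + O)/(O + O) = (O + x)/((2*O)) = (O + x)*(1/(2*O)) = (O + x)/(2*O))
Z = 6*√209 (Z = √(7520 + 4) = √7524 = 6*√209 ≈ 86.741)
Z + (-2879 + r(-109, -92)) = 6*√209 + (-2879 + (½)*(-109 - 92)/(-109)) = 6*√209 + (-2879 + (½)*(-1/109)*(-201)) = 6*√209 + (-2879 + 201/218) = 6*√209 - 627421/218 = -627421/218 + 6*√209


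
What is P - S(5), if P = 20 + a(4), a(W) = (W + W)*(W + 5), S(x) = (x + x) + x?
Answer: 77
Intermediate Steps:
S(x) = 3*x (S(x) = 2*x + x = 3*x)
a(W) = 2*W*(5 + W) (a(W) = (2*W)*(5 + W) = 2*W*(5 + W))
P = 92 (P = 20 + 2*4*(5 + 4) = 20 + 2*4*9 = 20 + 72 = 92)
P - S(5) = 92 - 3*5 = 92 - 1*15 = 92 - 15 = 77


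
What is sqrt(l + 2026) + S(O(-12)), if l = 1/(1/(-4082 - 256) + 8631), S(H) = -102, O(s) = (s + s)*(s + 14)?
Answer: -102 + 2*sqrt(710036672252469145)/37441277 ≈ -56.989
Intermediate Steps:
O(s) = 2*s*(14 + s) (O(s) = (2*s)*(14 + s) = 2*s*(14 + s))
l = 4338/37441277 (l = 1/(1/(-4338) + 8631) = 1/(-1/4338 + 8631) = 1/(37441277/4338) = 4338/37441277 ≈ 0.00011586)
sqrt(l + 2026) + S(O(-12)) = sqrt(4338/37441277 + 2026) - 102 = sqrt(75856031540/37441277) - 102 = 2*sqrt(710036672252469145)/37441277 - 102 = -102 + 2*sqrt(710036672252469145)/37441277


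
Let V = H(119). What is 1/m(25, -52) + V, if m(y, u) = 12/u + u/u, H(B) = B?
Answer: 1203/10 ≈ 120.30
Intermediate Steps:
V = 119
m(y, u) = 1 + 12/u (m(y, u) = 12/u + 1 = 1 + 12/u)
1/m(25, -52) + V = 1/((12 - 52)/(-52)) + 119 = 1/(-1/52*(-40)) + 119 = 1/(10/13) + 119 = 13/10 + 119 = 1203/10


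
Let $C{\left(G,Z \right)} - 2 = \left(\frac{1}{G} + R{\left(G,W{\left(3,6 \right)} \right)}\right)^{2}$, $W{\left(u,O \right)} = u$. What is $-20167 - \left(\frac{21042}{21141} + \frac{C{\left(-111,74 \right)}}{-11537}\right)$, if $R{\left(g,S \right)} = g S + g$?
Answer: $- \frac{747608034029726}{37100465397} \approx -20151.0$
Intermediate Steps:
$R{\left(g,S \right)} = g + S g$ ($R{\left(g,S \right)} = S g + g = g + S g$)
$C{\left(G,Z \right)} = 2 + \left(\frac{1}{G} + 4 G\right)^{2}$ ($C{\left(G,Z \right)} = 2 + \left(\frac{1}{G} + G \left(1 + 3\right)\right)^{2} = 2 + \left(\frac{1}{G} + G 4\right)^{2} = 2 + \left(\frac{1}{G} + 4 G\right)^{2}$)
$-20167 - \left(\frac{21042}{21141} + \frac{C{\left(-111,74 \right)}}{-11537}\right) = -20167 - \left(\frac{21042}{21141} + \frac{10 + \frac{1}{12321} + 16 \left(-111\right)^{2}}{-11537}\right) = -20167 - \left(21042 \cdot \frac{1}{21141} + \left(10 + \frac{1}{12321} + 16 \cdot 12321\right) \left(- \frac{1}{11537}\right)\right) = -20167 - \left(\frac{2338}{2349} + \left(10 + \frac{1}{12321} + 197136\right) \left(- \frac{1}{11537}\right)\right) = -20167 - \left(\frac{2338}{2349} + \frac{2429035867}{12321} \left(- \frac{1}{11537}\right)\right) = -20167 - \left(\frac{2338}{2349} - \frac{2429035867}{142147377}\right) = -20167 - - \frac{597051631573}{37100465397} = -20167 + \frac{597051631573}{37100465397} = - \frac{747608034029726}{37100465397}$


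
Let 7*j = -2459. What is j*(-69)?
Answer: 169671/7 ≈ 24239.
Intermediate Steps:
j = -2459/7 (j = (⅐)*(-2459) = -2459/7 ≈ -351.29)
j*(-69) = -2459/7*(-69) = 169671/7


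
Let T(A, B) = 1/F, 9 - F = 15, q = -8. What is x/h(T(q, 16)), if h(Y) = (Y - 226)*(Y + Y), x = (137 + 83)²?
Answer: 871200/1357 ≈ 642.00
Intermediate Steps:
F = -6 (F = 9 - 1*15 = 9 - 15 = -6)
T(A, B) = -⅙ (T(A, B) = 1/(-6) = -⅙)
x = 48400 (x = 220² = 48400)
h(Y) = 2*Y*(-226 + Y) (h(Y) = (-226 + Y)*(2*Y) = 2*Y*(-226 + Y))
x/h(T(q, 16)) = 48400/((2*(-⅙)*(-226 - ⅙))) = 48400/((2*(-⅙)*(-1357/6))) = 48400/(1357/18) = 48400*(18/1357) = 871200/1357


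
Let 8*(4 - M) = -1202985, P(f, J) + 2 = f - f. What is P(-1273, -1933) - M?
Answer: -1203033/8 ≈ -1.5038e+5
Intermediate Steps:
P(f, J) = -2 (P(f, J) = -2 + (f - f) = -2 + 0 = -2)
M = 1203017/8 (M = 4 - 1/8*(-1202985) = 4 + 1202985/8 = 1203017/8 ≈ 1.5038e+5)
P(-1273, -1933) - M = -2 - 1*1203017/8 = -2 - 1203017/8 = -1203033/8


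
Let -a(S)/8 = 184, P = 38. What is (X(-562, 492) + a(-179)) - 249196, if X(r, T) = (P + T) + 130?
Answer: -250008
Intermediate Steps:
a(S) = -1472 (a(S) = -8*184 = -1472)
X(r, T) = 168 + T (X(r, T) = (38 + T) + 130 = 168 + T)
(X(-562, 492) + a(-179)) - 249196 = ((168 + 492) - 1472) - 249196 = (660 - 1472) - 249196 = -812 - 249196 = -250008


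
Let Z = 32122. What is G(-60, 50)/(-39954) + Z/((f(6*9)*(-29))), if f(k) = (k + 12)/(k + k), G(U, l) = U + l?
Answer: -11550619897/6372663 ≈ -1812.5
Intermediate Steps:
f(k) = (12 + k)/(2*k) (f(k) = (12 + k)/((2*k)) = (12 + k)*(1/(2*k)) = (12 + k)/(2*k))
G(-60, 50)/(-39954) + Z/((f(6*9)*(-29))) = (-60 + 50)/(-39954) + 32122/((((12 + 6*9)/(2*((6*9))))*(-29))) = -10*(-1/39954) + 32122/((((½)*(12 + 54)/54)*(-29))) = 5/19977 + 32122/((((½)*(1/54)*66)*(-29))) = 5/19977 + 32122/(((11/18)*(-29))) = 5/19977 + 32122/(-319/18) = 5/19977 + 32122*(-18/319) = 5/19977 - 578196/319 = -11550619897/6372663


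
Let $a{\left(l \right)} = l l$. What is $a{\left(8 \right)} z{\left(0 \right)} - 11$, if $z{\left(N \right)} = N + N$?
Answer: $-11$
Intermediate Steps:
$a{\left(l \right)} = l^{2}$
$z{\left(N \right)} = 2 N$
$a{\left(8 \right)} z{\left(0 \right)} - 11 = 8^{2} \cdot 2 \cdot 0 - 11 = 64 \cdot 0 - 11 = 0 - 11 = -11$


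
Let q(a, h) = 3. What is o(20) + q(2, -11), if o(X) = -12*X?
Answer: -237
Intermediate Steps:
o(20) + q(2, -11) = -12*20 + 3 = -240 + 3 = -237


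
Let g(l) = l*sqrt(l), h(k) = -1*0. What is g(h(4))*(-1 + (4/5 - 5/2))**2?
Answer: 0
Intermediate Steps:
h(k) = 0
g(l) = l**(3/2)
g(h(4))*(-1 + (4/5 - 5/2))**2 = 0**(3/2)*(-1 + (4/5 - 5/2))**2 = 0*(-1 + (4*(1/5) - 5*1/2))**2 = 0*(-1 + (4/5 - 5/2))**2 = 0*(-1 - 17/10)**2 = 0*(-27/10)**2 = 0*(729/100) = 0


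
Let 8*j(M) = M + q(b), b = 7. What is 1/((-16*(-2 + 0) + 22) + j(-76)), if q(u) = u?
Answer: 8/363 ≈ 0.022039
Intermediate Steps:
j(M) = 7/8 + M/8 (j(M) = (M + 7)/8 = (7 + M)/8 = 7/8 + M/8)
1/((-16*(-2 + 0) + 22) + j(-76)) = 1/((-16*(-2 + 0) + 22) + (7/8 + (⅛)*(-76))) = 1/((-(-32) + 22) + (7/8 - 19/2)) = 1/((-16*(-2) + 22) - 69/8) = 1/((32 + 22) - 69/8) = 1/(54 - 69/8) = 1/(363/8) = 8/363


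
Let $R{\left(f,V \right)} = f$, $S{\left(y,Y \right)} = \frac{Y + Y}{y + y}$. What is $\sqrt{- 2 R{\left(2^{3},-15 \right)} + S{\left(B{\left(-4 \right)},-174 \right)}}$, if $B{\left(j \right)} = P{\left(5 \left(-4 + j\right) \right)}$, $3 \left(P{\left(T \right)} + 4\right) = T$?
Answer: $\frac{i \sqrt{4030}}{26} \approx 2.4416 i$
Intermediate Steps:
$P{\left(T \right)} = -4 + \frac{T}{3}$
$B{\left(j \right)} = - \frac{32}{3} + \frac{5 j}{3}$ ($B{\left(j \right)} = -4 + \frac{5 \left(-4 + j\right)}{3} = -4 + \frac{-20 + 5 j}{3} = -4 + \left(- \frac{20}{3} + \frac{5 j}{3}\right) = - \frac{32}{3} + \frac{5 j}{3}$)
$S{\left(y,Y \right)} = \frac{Y}{y}$ ($S{\left(y,Y \right)} = \frac{2 Y}{2 y} = 2 Y \frac{1}{2 y} = \frac{Y}{y}$)
$\sqrt{- 2 R{\left(2^{3},-15 \right)} + S{\left(B{\left(-4 \right)},-174 \right)}} = \sqrt{- 2 \cdot 2^{3} - \frac{174}{- \frac{32}{3} + \frac{5}{3} \left(-4\right)}} = \sqrt{\left(-2\right) 8 - \frac{174}{- \frac{32}{3} - \frac{20}{3}}} = \sqrt{-16 - \frac{174}{- \frac{52}{3}}} = \sqrt{-16 - - \frac{261}{26}} = \sqrt{-16 + \frac{261}{26}} = \sqrt{- \frac{155}{26}} = \frac{i \sqrt{4030}}{26}$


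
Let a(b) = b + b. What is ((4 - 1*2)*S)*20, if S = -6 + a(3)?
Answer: 0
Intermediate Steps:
a(b) = 2*b
S = 0 (S = -6 + 2*3 = -6 + 6 = 0)
((4 - 1*2)*S)*20 = ((4 - 1*2)*0)*20 = ((4 - 2)*0)*20 = (2*0)*20 = 0*20 = 0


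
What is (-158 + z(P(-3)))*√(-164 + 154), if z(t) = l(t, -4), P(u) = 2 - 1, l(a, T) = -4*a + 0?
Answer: -162*I*√10 ≈ -512.29*I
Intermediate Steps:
l(a, T) = -4*a
P(u) = 1
z(t) = -4*t
(-158 + z(P(-3)))*√(-164 + 154) = (-158 - 4*1)*√(-164 + 154) = (-158 - 4)*√(-10) = -162*I*√10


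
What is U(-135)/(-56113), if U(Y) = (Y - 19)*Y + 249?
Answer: -21039/56113 ≈ -0.37494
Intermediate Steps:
U(Y) = 249 + Y*(-19 + Y) (U(Y) = (-19 + Y)*Y + 249 = Y*(-19 + Y) + 249 = 249 + Y*(-19 + Y))
U(-135)/(-56113) = (249 + (-135)**2 - 19*(-135))/(-56113) = (249 + 18225 + 2565)*(-1/56113) = 21039*(-1/56113) = -21039/56113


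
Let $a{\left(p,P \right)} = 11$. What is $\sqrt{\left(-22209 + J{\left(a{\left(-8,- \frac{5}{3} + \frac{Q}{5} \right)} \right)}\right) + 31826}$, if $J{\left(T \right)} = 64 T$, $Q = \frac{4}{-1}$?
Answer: $\sqrt{10321} \approx 101.59$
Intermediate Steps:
$Q = -4$ ($Q = 4 \left(-1\right) = -4$)
$\sqrt{\left(-22209 + J{\left(a{\left(-8,- \frac{5}{3} + \frac{Q}{5} \right)} \right)}\right) + 31826} = \sqrt{\left(-22209 + 64 \cdot 11\right) + 31826} = \sqrt{\left(-22209 + 704\right) + 31826} = \sqrt{-21505 + 31826} = \sqrt{10321}$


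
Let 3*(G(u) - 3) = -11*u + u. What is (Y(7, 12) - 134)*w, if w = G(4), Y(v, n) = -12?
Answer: 4526/3 ≈ 1508.7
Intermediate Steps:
G(u) = 3 - 10*u/3 (G(u) = 3 + (-11*u + u)/3 = 3 + (-10*u)/3 = 3 - 10*u/3)
w = -31/3 (w = 3 - 10/3*4 = 3 - 40/3 = -31/3 ≈ -10.333)
(Y(7, 12) - 134)*w = (-12 - 134)*(-31/3) = -146*(-31/3) = 4526/3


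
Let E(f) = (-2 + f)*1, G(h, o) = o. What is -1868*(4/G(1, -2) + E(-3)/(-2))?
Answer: -934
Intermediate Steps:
E(f) = -2 + f
-1868*(4/G(1, -2) + E(-3)/(-2)) = -1868*(4/(-2) + (-2 - 3)/(-2)) = -1868*(4*(-1/2) - 5*(-1/2)) = -1868*(-2 + 5/2) = -1868*1/2 = -934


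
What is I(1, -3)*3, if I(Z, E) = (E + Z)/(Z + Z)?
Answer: -3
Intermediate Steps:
I(Z, E) = (E + Z)/(2*Z) (I(Z, E) = (E + Z)/((2*Z)) = (E + Z)*(1/(2*Z)) = (E + Z)/(2*Z))
I(1, -3)*3 = ((½)*(-3 + 1)/1)*3 = ((½)*1*(-2))*3 = -1*3 = -3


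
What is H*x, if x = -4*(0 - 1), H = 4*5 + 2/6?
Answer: 244/3 ≈ 81.333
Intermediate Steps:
H = 61/3 (H = 20 + 2*(⅙) = 20 + ⅓ = 61/3 ≈ 20.333)
x = 4 (x = -4*(-1) = 4)
H*x = (61/3)*4 = 244/3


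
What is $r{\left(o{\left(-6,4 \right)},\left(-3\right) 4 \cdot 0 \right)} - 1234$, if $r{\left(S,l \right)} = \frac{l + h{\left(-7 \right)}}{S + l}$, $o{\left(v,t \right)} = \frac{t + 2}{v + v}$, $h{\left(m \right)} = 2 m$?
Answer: $-1206$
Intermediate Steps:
$o{\left(v,t \right)} = \frac{2 + t}{2 v}$
$r{\left(S,l \right)} = \frac{-14 + l}{S + l}$ ($r{\left(S,l \right)} = \frac{l + 2 \left(-7\right)}{S + l} = \frac{l - 14}{S + l} = \frac{-14 + l}{S + l}$)
$r{\left(o{\left(-6,4 \right)},\left(-3\right) 4 \cdot 0 \right)} - 1234 = \frac{-14 + \left(-3\right) 4 \cdot 0}{\frac{2 + 4}{2 \left(-6\right)} + \left(-3\right) 4 \cdot 0} - 1234 = \frac{-14 - 0}{\frac{1}{2} \left(- \frac{1}{6}\right) 6 - 0} - 1234 = \frac{-14 + 0}{- \frac{1}{2} + 0} - 1234 = \frac{1}{- \frac{1}{2}} \left(-14\right) - 1234 = \left(-2\right) \left(-14\right) - 1234 = 28 - 1234 = -1206$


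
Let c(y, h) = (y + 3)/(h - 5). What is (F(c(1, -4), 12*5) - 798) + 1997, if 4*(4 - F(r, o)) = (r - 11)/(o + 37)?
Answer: 4200979/3492 ≈ 1203.0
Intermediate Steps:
c(y, h) = (3 + y)/(-5 + h)
F(r, o) = 4 - (-11 + r)/(4*(37 + o)) (F(r, o) = 4 - (r - 11)/(4*(o + 37)) = 4 - (-11 + r)/(4*(37 + o)))
(F(c(1, -4), 12*5) - 798) + 1997 = ((603 - (3 + 1)/(-5 - 4) + 16*(12*5))/(4*(37 + 12*5)) - 798) + 1997 = ((603 - 4/(-9) + 16*60)/(4*(37 + 60)) - 798) + 1997 = ((¼)*(603 - (-1)*4/9 + 960)/97 - 798) + 1997 = ((¼)*(1/97)*(603 - 1*(-4/9) + 960) - 798) + 1997 = ((¼)*(1/97)*(603 + 4/9 + 960) - 798) + 1997 = ((¼)*(1/97)*(14071/9) - 798) + 1997 = (14071/3492 - 798) + 1997 = -2772545/3492 + 1997 = 4200979/3492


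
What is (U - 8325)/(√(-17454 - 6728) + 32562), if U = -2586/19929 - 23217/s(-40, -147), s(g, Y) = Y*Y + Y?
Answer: -12607262765325/49305383517026 + 774354325*I*√24182/98610767034052 ≈ -0.2557 + 0.0012211*I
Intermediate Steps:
s(g, Y) = Y + Y² (s(g, Y) = Y² + Y = Y + Y²)
U = -112675/93002 (U = -2586/19929 - 23217*(-1/(147*(1 - 147))) = -2586*1/19929 - 23217/((-147*(-146))) = -862/6643 - 23217/21462 = -862/6643 - 23217*1/21462 = -862/6643 - 7739/7154 = -112675/93002 ≈ -1.2115)
(U - 8325)/(√(-17454 - 6728) + 32562) = (-112675/93002 - 8325)/(√(-17454 - 6728) + 32562) = -774354325/(93002*(√(-24182) + 32562)) = -774354325/(93002*(I*√24182 + 32562)) = -774354325/(93002*(32562 + I*√24182))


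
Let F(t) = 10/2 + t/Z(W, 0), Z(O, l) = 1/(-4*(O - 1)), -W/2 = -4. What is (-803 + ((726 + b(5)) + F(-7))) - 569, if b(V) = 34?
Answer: -411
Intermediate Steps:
W = 8 (W = -2*(-4) = 8)
Z(O, l) = 1/(4 - 4*O) (Z(O, l) = 1/(-4*(-1 + O)) = 1/(4 - 4*O))
F(t) = 5 - 28*t (F(t) = 10/2 + t/((-1/(-4 + 4*8))) = 10*(½) + t/((-1/(-4 + 32))) = 5 + t/((-1/28)) = 5 + t/((-1*1/28)) = 5 + t/(-1/28) = 5 + t*(-28) = 5 - 28*t)
(-803 + ((726 + b(5)) + F(-7))) - 569 = (-803 + ((726 + 34) + (5 - 28*(-7)))) - 569 = (-803 + (760 + (5 + 196))) - 569 = (-803 + (760 + 201)) - 569 = (-803 + 961) - 569 = 158 - 569 = -411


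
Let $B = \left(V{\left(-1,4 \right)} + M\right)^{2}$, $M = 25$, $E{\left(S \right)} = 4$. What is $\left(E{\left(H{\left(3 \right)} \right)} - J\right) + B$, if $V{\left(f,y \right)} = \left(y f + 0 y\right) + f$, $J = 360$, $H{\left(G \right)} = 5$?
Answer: $44$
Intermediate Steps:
$V{\left(f,y \right)} = f + f y$ ($V{\left(f,y \right)} = \left(f y + 0\right) + f = f y + f = f + f y$)
$B = 400$ ($B = \left(- (1 + 4) + 25\right)^{2} = \left(\left(-1\right) 5 + 25\right)^{2} = \left(-5 + 25\right)^{2} = 20^{2} = 400$)
$\left(E{\left(H{\left(3 \right)} \right)} - J\right) + B = \left(4 - 360\right) + 400 = -356 + 400 = 44$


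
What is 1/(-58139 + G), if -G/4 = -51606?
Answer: 1/148285 ≈ 6.7438e-6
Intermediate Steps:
G = 206424 (G = -4*(-51606) = 206424)
1/(-58139 + G) = 1/(-58139 + 206424) = 1/148285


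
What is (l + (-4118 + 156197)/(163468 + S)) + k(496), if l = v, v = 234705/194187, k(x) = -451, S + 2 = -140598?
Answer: -655947470601/1480222772 ≈ -443.14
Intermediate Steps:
S = -140600 (S = -2 - 140598 = -140600)
v = 78235/64729 (v = 234705*(1/194187) = 78235/64729 ≈ 1.2087)
l = 78235/64729 ≈ 1.2087
(l + (-4118 + 156197)/(163468 + S)) + k(496) = (78235/64729 + (-4118 + 156197)/(163468 - 140600)) - 451 = (78235/64729 + 152079/22868) - 451 = 11632999571/1480222772 - 451 = -655947470601/1480222772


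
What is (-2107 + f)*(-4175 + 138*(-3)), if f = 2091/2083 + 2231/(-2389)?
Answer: 48114235448487/4976287 ≈ 9.6687e+6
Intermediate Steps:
f = 348226/4976287 (f = 2091*(1/2083) + 2231*(-1/2389) = 2091/2083 - 2231/2389 = 348226/4976287 ≈ 0.069977)
(-2107 + f)*(-4175 + 138*(-3)) = (-2107 + 348226/4976287)*(-4175 + 138*(-3)) = -10484688483*(-4175 - 414)/4976287 = -10484688483/4976287*(-4589) = 48114235448487/4976287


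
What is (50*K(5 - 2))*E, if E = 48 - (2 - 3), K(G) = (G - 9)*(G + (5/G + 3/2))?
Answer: -90650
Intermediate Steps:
K(G) = (-9 + G)*(3/2 + G + 5/G) (K(G) = (-9 + G)*(G + (5/G + 3*(1/2))) = (-9 + G)*(G + (5/G + 3/2)) = (-9 + G)*(G + (3/2 + 5/G)) = (-9 + G)*(3/2 + G + 5/G))
E = 49 (E = 48 - 1*(-1) = 48 + 1 = 49)
(50*K(5 - 2))*E = (50*(-17/2 + (5 - 2)**2 - 45/(5 - 2) - 15*(5 - 2)/2))*49 = (50*(-17/2 + 3**2 - 45/3 - 15/2*3))*49 = (50*(-17/2 + 9 - 45*1/3 - 45/2))*49 = (50*(-17/2 + 9 - 15 - 45/2))*49 = (50*(-37))*49 = -1850*49 = -90650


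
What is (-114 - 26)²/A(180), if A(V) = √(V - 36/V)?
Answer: 19600*√4495/899 ≈ 1461.7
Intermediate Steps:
(-114 - 26)²/A(180) = (-114 - 26)²/(√(180 - 36/180)) = (-140)²/(√(180 - 36*1/180)) = 19600/(√(180 - ⅕)) = 19600/(√(899/5)) = 19600/((√4495/5)) = 19600*(√4495/899) = 19600*√4495/899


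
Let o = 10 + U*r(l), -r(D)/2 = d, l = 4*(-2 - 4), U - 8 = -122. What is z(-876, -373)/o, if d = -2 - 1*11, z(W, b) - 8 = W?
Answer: 62/211 ≈ 0.29384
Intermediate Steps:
U = -114 (U = 8 - 122 = -114)
z(W, b) = 8 + W
l = -24 (l = 4*(-6) = -24)
d = -13 (d = -2 - 11 = -13)
r(D) = 26 (r(D) = -2*(-13) = 26)
o = -2954 (o = 10 - 114*26 = 10 - 2964 = -2954)
z(-876, -373)/o = (8 - 876)/(-2954) = -868*(-1/2954) = 62/211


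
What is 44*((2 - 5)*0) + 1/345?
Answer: 1/345 ≈ 0.0028986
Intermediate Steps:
44*((2 - 5)*0) + 1/345 = 44*(-3*0) + 1/345 = 44*0 + 1/345 = 0 + 1/345 = 1/345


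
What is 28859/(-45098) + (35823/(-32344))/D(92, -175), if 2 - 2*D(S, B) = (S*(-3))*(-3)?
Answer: -191942527097/301211165528 ≈ -0.63724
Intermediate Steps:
D(S, B) = 1 - 9*S/2 (D(S, B) = 1 - S*(-3)*(-3)/2 = 1 - (-3*S)*(-3)/2 = 1 - 9*S/2)
28859/(-45098) + (35823/(-32344))/D(92, -175) = 28859/(-45098) + (35823/(-32344))/(1 - 9/2*92) = 28859*(-1/45098) + (35823*(-1/32344))/(1 - 414) = -28859/45098 - 35823/32344/(-413) = -28859/45098 - 35823/32344*(-1/413) = -28859/45098 + 35823/13358072 = -191942527097/301211165528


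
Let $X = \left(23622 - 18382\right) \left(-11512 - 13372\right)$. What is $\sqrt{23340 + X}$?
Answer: $2 i \sqrt{32592205} \approx 11418.0 i$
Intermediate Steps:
$X = -130392160$ ($X = 5240 \left(-24884\right) = -130392160$)
$\sqrt{23340 + X} = \sqrt{23340 - 130392160} = \sqrt{-130368820} = 2 i \sqrt{32592205}$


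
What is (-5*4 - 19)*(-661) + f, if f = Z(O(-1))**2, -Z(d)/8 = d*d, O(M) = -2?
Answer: 26803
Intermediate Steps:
Z(d) = -8*d**2 (Z(d) = -8*d*d = -8*d**2)
f = 1024 (f = (-8*(-2)**2)**2 = (-8*4)**2 = (-32)**2 = 1024)
(-5*4 - 19)*(-661) + f = (-5*4 - 19)*(-661) + 1024 = (-20 - 19)*(-661) + 1024 = -39*(-661) + 1024 = 25779 + 1024 = 26803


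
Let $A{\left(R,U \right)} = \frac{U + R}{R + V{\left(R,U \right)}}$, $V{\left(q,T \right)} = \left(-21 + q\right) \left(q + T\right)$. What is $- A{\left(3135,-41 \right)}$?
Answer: $- \frac{3094}{9637851} \approx -0.00032103$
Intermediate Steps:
$V{\left(q,T \right)} = \left(-21 + q\right) \left(T + q\right)$
$A{\left(R,U \right)} = \frac{R + U}{R^{2} - 21 U - 20 R + R U}$ ($A{\left(R,U \right)} = \frac{U + R}{R + \left(R^{2} - 21 U - 21 R + U R\right)} = \frac{R + U}{R + \left(R^{2} - 21 U - 21 R + R U\right)} = \frac{R + U}{R + \left(R^{2} - 21 R - 21 U + R U\right)} = \frac{R + U}{R^{2} - 21 U - 20 R + R U}$)
$- A{\left(3135,-41 \right)} = - \frac{3135 - 41}{3135^{2} - -861 - 62700 + 3135 \left(-41\right)} = - \frac{3094}{9828225 + 861 - 62700 - 128535} = - \frac{3094}{9637851}$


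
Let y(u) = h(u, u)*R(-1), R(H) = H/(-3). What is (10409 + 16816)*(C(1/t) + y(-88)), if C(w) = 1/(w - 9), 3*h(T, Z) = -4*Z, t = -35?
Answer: 335523925/316 ≈ 1.0618e+6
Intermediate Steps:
R(H) = -H/3 (R(H) = H*(-1/3) = -H/3)
h(T, Z) = -4*Z/3 (h(T, Z) = (-4*Z)/3 = -4*Z/3)
y(u) = -4*u/9 (y(u) = (-4*u/3)*(-1/3*(-1)) = -4*u/3*(1/3) = -4*u/9)
C(w) = 1/(-9 + w)
(10409 + 16816)*(C(1/t) + y(-88)) = (10409 + 16816)*(1/(-9 + 1/(-35)) - 4/9*(-88)) = 27225*(1/(-9 - 1/35) + 352/9) = 27225*(1/(-316/35) + 352/9) = 27225*(-35/316 + 352/9) = 27225*(110917/2844) = 335523925/316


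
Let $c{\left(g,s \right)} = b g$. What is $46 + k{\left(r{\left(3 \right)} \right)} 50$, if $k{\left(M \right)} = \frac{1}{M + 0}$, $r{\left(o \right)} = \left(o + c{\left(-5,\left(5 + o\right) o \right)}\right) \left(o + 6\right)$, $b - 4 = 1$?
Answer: $\frac{4529}{99} \approx 45.747$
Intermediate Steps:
$b = 5$ ($b = 4 + 1 = 5$)
$c{\left(g,s \right)} = 5 g$
$r{\left(o \right)} = \left(-25 + o\right) \left(6 + o\right)$ ($r{\left(o \right)} = \left(o + 5 \left(-5\right)\right) \left(o + 6\right) = \left(o - 25\right) \left(6 + o\right) = \left(-25 + o\right) \left(6 + o\right)$)
$k{\left(M \right)} = \frac{1}{M}$
$46 + k{\left(r{\left(3 \right)} \right)} 50 = 46 + \frac{1}{-150 + 3^{2} - 57} \cdot 50 = 46 + \frac{1}{-150 + 9 - 57} \cdot 50 = 46 + \frac{1}{-198} \cdot 50 = 46 - \frac{25}{99} = \frac{4529}{99}$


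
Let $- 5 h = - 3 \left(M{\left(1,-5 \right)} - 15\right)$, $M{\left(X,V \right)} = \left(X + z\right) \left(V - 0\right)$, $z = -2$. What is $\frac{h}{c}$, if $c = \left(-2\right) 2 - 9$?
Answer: $\frac{6}{13} \approx 0.46154$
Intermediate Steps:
$M{\left(X,V \right)} = V \left(-2 + X\right)$ ($M{\left(X,V \right)} = \left(X - 2\right) \left(V - 0\right) = \left(-2 + X\right) \left(V + \left(-3 + 3\right)\right) = \left(-2 + X\right) \left(V + 0\right) = \left(-2 + X\right) V = V \left(-2 + X\right)$)
$c = -13$ ($c = -4 - 9 = -13$)
$h = -6$ ($h = - \frac{\left(-3\right) \left(- 5 \left(-2 + 1\right) - 15\right)}{5} = - \frac{\left(-3\right) \left(\left(-5\right) \left(-1\right) - 15\right)}{5} = - \frac{\left(-3\right) \left(5 - 15\right)}{5} = - \frac{\left(-3\right) \left(-10\right)}{5} = \left(- \frac{1}{5}\right) 30 = -6$)
$\frac{h}{c} = - \frac{6}{-13} = \left(-6\right) \left(- \frac{1}{13}\right) = \frac{6}{13}$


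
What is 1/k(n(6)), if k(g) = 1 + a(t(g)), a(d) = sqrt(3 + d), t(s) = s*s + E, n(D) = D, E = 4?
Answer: -1/42 + sqrt(43)/42 ≈ 0.13232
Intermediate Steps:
t(s) = 4 + s**2 (t(s) = s*s + 4 = s**2 + 4 = 4 + s**2)
k(g) = 1 + sqrt(7 + g**2) (k(g) = 1 + sqrt(3 + (4 + g**2)) = 1 + sqrt(7 + g**2))
1/k(n(6)) = 1/(1 + sqrt(7 + 6**2)) = 1/(1 + sqrt(7 + 36)) = 1/(1 + sqrt(43))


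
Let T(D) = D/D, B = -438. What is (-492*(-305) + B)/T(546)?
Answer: 149622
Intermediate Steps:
T(D) = 1
(-492*(-305) + B)/T(546) = (-492*(-305) - 438)/1 = (150060 - 438)*1 = 149622*1 = 149622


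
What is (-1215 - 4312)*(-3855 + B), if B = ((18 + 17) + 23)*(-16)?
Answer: 26435641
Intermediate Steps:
B = -928 (B = (35 + 23)*(-16) = 58*(-16) = -928)
(-1215 - 4312)*(-3855 + B) = (-1215 - 4312)*(-3855 - 928) = -5527*(-4783) = 26435641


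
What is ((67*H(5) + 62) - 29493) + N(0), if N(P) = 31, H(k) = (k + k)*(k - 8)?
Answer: -31410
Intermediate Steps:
H(k) = 2*k*(-8 + k) (H(k) = (2*k)*(-8 + k) = 2*k*(-8 + k))
((67*H(5) + 62) - 29493) + N(0) = ((67*(2*5*(-8 + 5)) + 62) - 29493) + 31 = ((67*(2*5*(-3)) + 62) - 29493) + 31 = ((67*(-30) + 62) - 29493) + 31 = ((-2010 + 62) - 29493) + 31 = (-1948 - 29493) + 31 = -31441 + 31 = -31410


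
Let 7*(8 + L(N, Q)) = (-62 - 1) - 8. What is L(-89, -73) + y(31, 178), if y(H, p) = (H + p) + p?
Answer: 2582/7 ≈ 368.86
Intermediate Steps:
L(N, Q) = -127/7 (L(N, Q) = -8 + ((-62 - 1) - 8)/7 = -8 + (-63 - 8)/7 = -8 + (⅐)*(-71) = -8 - 71/7 = -127/7)
y(H, p) = H + 2*p
L(-89, -73) + y(31, 178) = -127/7 + (31 + 2*178) = -127/7 + (31 + 356) = -127/7 + 387 = 2582/7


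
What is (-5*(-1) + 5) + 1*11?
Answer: 21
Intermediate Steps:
(-5*(-1) + 5) + 1*11 = (5 + 5) + 11 = 10 + 11 = 21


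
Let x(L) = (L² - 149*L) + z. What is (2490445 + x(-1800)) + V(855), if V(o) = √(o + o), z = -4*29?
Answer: 5998529 + 3*√190 ≈ 5.9986e+6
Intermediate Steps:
z = -116
V(o) = √2*√o (V(o) = √(2*o) = √2*√o)
x(L) = -116 + L² - 149*L (x(L) = (L² - 149*L) - 116 = -116 + L² - 149*L)
(2490445 + x(-1800)) + V(855) = (2490445 + (-116 + (-1800)² - 149*(-1800))) + √2*√855 = (2490445 + (-116 + 3240000 + 268200)) + √2*(3*√95) = (2490445 + 3508084) + 3*√190 = 5998529 + 3*√190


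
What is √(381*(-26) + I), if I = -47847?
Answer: 9*I*√713 ≈ 240.32*I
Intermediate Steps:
√(381*(-26) + I) = √(381*(-26) - 47847) = √(-9906 - 47847) = √(-57753) = 9*I*√713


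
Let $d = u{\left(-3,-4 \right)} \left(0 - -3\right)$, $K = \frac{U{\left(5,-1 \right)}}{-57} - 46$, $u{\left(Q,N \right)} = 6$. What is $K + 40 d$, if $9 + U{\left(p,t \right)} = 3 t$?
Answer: $\frac{12810}{19} \approx 674.21$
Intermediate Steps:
$U{\left(p,t \right)} = -9 + 3 t$
$K = - \frac{870}{19}$ ($K = \frac{-9 + 3 \left(-1\right)}{-57} - 46 = \left(-9 - 3\right) \left(- \frac{1}{57}\right) - 46 = \left(-12\right) \left(- \frac{1}{57}\right) - 46 = \frac{4}{19} - 46 = - \frac{870}{19} \approx -45.789$)
$d = 18$ ($d = 6 \left(0 - -3\right) = 6 \left(0 + 3\right) = 6 \cdot 3 = 18$)
$K + 40 d = - \frac{870}{19} + 40 \cdot 18 = - \frac{870}{19} + 720 = \frac{12810}{19}$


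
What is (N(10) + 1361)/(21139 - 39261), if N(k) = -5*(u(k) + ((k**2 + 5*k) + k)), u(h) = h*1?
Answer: -511/18122 ≈ -0.028198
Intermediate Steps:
u(h) = h
N(k) = -35*k - 5*k**2 (N(k) = -5*(k + ((k**2 + 5*k) + k)) = -5*(k + (k**2 + 6*k)) = -5*(k**2 + 7*k) = -35*k - 5*k**2)
(N(10) + 1361)/(21139 - 39261) = (5*10*(-7 - 1*10) + 1361)/(21139 - 39261) = (5*10*(-7 - 10) + 1361)/(-18122) = (5*10*(-17) + 1361)*(-1/18122) = (-850 + 1361)*(-1/18122) = 511*(-1/18122) = -511/18122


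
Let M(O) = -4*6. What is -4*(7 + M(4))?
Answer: 68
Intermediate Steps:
M(O) = -24
-4*(7 + M(4)) = -4*(7 - 24) = -4*(-17) = 68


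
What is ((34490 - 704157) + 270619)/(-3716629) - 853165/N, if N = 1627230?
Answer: -504310980749/1209562041534 ≈ -0.41694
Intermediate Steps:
((34490 - 704157) + 270619)/(-3716629) - 853165/N = ((34490 - 704157) + 270619)/(-3716629) - 853165/1627230 = (-669667 + 270619)*(-1/3716629) - 853165*1/1627230 = -399048*(-1/3716629) - 170633/325446 = 399048/3716629 - 170633/325446 = -504310980749/1209562041534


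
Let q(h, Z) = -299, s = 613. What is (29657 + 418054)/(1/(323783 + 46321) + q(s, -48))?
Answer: -165699631944/110661095 ≈ -1497.4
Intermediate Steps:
(29657 + 418054)/(1/(323783 + 46321) + q(s, -48)) = (29657 + 418054)/(1/(323783 + 46321) - 299) = 447711/(1/370104 - 299) = 447711/(-110661095/370104) = 447711*(-370104/110661095) = -165699631944/110661095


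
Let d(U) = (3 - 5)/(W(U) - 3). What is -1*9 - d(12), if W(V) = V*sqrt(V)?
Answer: -5155/573 + 16*sqrt(3)/573 ≈ -8.9482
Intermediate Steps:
W(V) = V**(3/2)
d(U) = -2/(-3 + U**(3/2)) (d(U) = (3 - 5)/(U**(3/2) - 3) = -2/(-3 + U**(3/2)))
-1*9 - d(12) = -1*9 - (-2)/(-3 + 12**(3/2)) = -9 - (-2)/(-3 + 24*sqrt(3)) = -9 + 2/(-3 + 24*sqrt(3))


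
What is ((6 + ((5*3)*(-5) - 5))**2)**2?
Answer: 29986576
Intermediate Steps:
((6 + ((5*3)*(-5) - 5))**2)**2 = ((6 + (15*(-5) - 5))**2)**2 = ((6 + (-75 - 5))**2)**2 = ((6 - 80)**2)**2 = ((-74)**2)**2 = 5476**2 = 29986576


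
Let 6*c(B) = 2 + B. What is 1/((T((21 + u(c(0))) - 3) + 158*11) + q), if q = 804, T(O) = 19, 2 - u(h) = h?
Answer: 1/2561 ≈ 0.00039047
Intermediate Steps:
c(B) = ⅓ + B/6 (c(B) = (2 + B)/6 = ⅓ + B/6)
u(h) = 2 - h
1/((T((21 + u(c(0))) - 3) + 158*11) + q) = 1/((19 + 158*11) + 804) = 1/((19 + 1738) + 804) = 1/(1757 + 804) = 1/2561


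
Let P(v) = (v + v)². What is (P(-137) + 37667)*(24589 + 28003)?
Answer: 5929379856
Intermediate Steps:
P(v) = 4*v² (P(v) = (2*v)² = 4*v²)
(P(-137) + 37667)*(24589 + 28003) = (4*(-137)² + 37667)*(24589 + 28003) = (4*18769 + 37667)*52592 = (75076 + 37667)*52592 = 112743*52592 = 5929379856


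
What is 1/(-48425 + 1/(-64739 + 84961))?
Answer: -20222/979250349 ≈ -2.0650e-5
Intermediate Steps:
1/(-48425 + 1/(-64739 + 84961)) = 1/(-48425 + 1/20222) = 1/(-979250349/20222) = -20222/979250349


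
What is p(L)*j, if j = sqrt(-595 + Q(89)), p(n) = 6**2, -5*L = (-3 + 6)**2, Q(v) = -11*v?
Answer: 36*I*sqrt(1574) ≈ 1428.3*I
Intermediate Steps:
L = -9/5 (L = -(-3 + 6)**2/5 = -1/5*3**2 = -1/5*9 = -9/5 ≈ -1.8000)
p(n) = 36
j = I*sqrt(1574) (j = sqrt(-595 - 11*89) = sqrt(-595 - 979) = sqrt(-1574) = I*sqrt(1574) ≈ 39.674*I)
p(L)*j = 36*(I*sqrt(1574)) = 36*I*sqrt(1574)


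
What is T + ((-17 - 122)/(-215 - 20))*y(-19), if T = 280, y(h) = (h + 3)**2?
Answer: 101384/235 ≈ 431.42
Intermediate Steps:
y(h) = (3 + h)**2
T + ((-17 - 122)/(-215 - 20))*y(-19) = 280 + ((-17 - 122)/(-215 - 20))*(3 - 19)**2 = 280 - 139/(-235)*(-16)**2 = 280 - 139*(-1/235)*256 = 280 + (139/235)*256 = 280 + 35584/235 = 101384/235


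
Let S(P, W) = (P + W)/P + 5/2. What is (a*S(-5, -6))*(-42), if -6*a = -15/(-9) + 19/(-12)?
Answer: 329/120 ≈ 2.7417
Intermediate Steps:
S(P, W) = 5/2 + (P + W)/P (S(P, W) = (P + W)/P + 5*(1/2) = (P + W)/P + 5/2 = 5/2 + (P + W)/P)
a = -1/72 (a = -(-15/(-9) + 19/(-12))/6 = -(-15*(-1/9) + 19*(-1/12))/6 = -(5/3 - 19/12)/6 = -1/6*1/12 = -1/72 ≈ -0.013889)
(a*S(-5, -6))*(-42) = -(7/2 - 6/(-5))/72*(-42) = -(7/2 - 6*(-1/5))/72*(-42) = -(7/2 + 6/5)/72*(-42) = -1/72*47/10*(-42) = -47/720*(-42) = 329/120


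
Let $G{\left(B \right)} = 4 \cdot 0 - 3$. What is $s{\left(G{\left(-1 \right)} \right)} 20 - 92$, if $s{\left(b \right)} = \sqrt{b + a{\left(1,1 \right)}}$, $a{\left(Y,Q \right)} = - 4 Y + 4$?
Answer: $-92 + 20 i \sqrt{3} \approx -92.0 + 34.641 i$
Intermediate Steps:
$G{\left(B \right)} = -3$ ($G{\left(B \right)} = 0 - 3 = -3$)
$a{\left(Y,Q \right)} = 4 - 4 Y$
$s{\left(b \right)} = \sqrt{b}$ ($s{\left(b \right)} = \sqrt{b + \left(4 - 4\right)} = \sqrt{b + 0} = \sqrt{b}$)
$s{\left(G{\left(-1 \right)} \right)} 20 - 92 = \sqrt{-3} \cdot 20 - 92 = i \sqrt{3} \cdot 20 - 92 = 20 i \sqrt{3} - 92 = -92 + 20 i \sqrt{3}$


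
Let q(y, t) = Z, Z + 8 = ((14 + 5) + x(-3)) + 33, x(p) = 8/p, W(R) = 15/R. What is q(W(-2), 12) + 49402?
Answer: 148330/3 ≈ 49443.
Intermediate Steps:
Z = 124/3 (Z = -8 + (((14 + 5) + 8/(-3)) + 33) = -8 + ((19 + 8*(-⅓)) + 33) = -8 + ((19 - 8/3) + 33) = -8 + (49/3 + 33) = -8 + 148/3 = 124/3 ≈ 41.333)
q(y, t) = 124/3
q(W(-2), 12) + 49402 = 124/3 + 49402 = 148330/3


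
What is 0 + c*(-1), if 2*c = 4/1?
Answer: -2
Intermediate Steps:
c = 2 (c = (4/1)/2 = (4*1)/2 = (½)*4 = 2)
0 + c*(-1) = 0 + 2*(-1) = 0 - 2 = -2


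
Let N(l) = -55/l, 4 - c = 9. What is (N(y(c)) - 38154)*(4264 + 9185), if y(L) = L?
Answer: -512985207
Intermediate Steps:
c = -5 (c = 4 - 1*9 = 4 - 9 = -5)
(N(y(c)) - 38154)*(4264 + 9185) = (-55/(-5) - 38154)*(4264 + 9185) = (-55*(-⅕) - 38154)*13449 = (11 - 38154)*13449 = -38143*13449 = -512985207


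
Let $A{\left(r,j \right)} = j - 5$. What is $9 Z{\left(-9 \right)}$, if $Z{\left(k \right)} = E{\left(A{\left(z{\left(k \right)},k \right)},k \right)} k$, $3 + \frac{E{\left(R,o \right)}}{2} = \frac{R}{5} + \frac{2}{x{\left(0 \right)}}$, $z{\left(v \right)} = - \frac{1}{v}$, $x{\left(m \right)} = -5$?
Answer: $\frac{5022}{5} \approx 1004.4$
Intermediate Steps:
$A{\left(r,j \right)} = -5 + j$
$E{\left(R,o \right)} = - \frac{34}{5} + \frac{2 R}{5}$ ($E{\left(R,o \right)} = -6 + 2 \left(\frac{R}{5} + \frac{2}{-5}\right) = -6 + 2 \left(R \frac{1}{5} + 2 \left(- \frac{1}{5}\right)\right) = -6 + 2 \left(\frac{R}{5} - \frac{2}{5}\right) = -6 + 2 \left(- \frac{2}{5} + \frac{R}{5}\right) = -6 + \left(- \frac{4}{5} + \frac{2 R}{5}\right) = - \frac{34}{5} + \frac{2 R}{5}$)
$Z{\left(k \right)} = k \left(- \frac{44}{5} + \frac{2 k}{5}\right)$ ($Z{\left(k \right)} = \left(- \frac{34}{5} + \frac{2 \left(-5 + k\right)}{5}\right) k = \left(- \frac{34}{5} + \left(-2 + \frac{2 k}{5}\right)\right) k = \left(- \frac{44}{5} + \frac{2 k}{5}\right) k = k \left(- \frac{44}{5} + \frac{2 k}{5}\right)$)
$9 Z{\left(-9 \right)} = 9 \cdot \frac{2}{5} \left(-9\right) \left(-22 - 9\right) = 9 \cdot \frac{2}{5} \left(-9\right) \left(-31\right) = 9 \cdot \frac{558}{5} = \frac{5022}{5}$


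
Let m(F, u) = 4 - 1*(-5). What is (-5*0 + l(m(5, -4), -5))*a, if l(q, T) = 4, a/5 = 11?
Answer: 220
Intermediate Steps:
a = 55 (a = 5*11 = 55)
m(F, u) = 9 (m(F, u) = 4 + 5 = 9)
(-5*0 + l(m(5, -4), -5))*a = (-5*0 + 4)*55 = (0 + 4)*55 = 4*55 = 220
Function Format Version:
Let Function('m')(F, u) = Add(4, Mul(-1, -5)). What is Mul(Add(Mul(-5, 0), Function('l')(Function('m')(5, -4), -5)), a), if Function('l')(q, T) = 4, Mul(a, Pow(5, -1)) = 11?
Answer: 220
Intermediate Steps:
a = 55 (a = Mul(5, 11) = 55)
Function('m')(F, u) = 9 (Function('m')(F, u) = Add(4, 5) = 9)
Mul(Add(Mul(-5, 0), Function('l')(Function('m')(5, -4), -5)), a) = Mul(Add(Mul(-5, 0), 4), 55) = Mul(Add(0, 4), 55) = Mul(4, 55) = 220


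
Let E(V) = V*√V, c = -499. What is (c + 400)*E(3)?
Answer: -297*√3 ≈ -514.42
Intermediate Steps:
E(V) = V^(3/2)
(c + 400)*E(3) = (-499 + 400)*3^(3/2) = -297*√3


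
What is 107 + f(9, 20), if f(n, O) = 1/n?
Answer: 964/9 ≈ 107.11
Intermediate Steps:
107 + f(9, 20) = 107 + 1/9 = 964/9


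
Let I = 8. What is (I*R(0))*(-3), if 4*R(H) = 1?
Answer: -6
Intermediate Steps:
R(H) = 1/4 (R(H) = (1/4)*1 = 1/4)
(I*R(0))*(-3) = (8*(1/4))*(-3) = 2*(-3) = -6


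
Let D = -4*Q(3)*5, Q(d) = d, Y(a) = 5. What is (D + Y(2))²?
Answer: 3025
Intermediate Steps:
D = -60 (D = -4*3*5 = -12*5 = -60)
(D + Y(2))² = (-60 + 5)² = (-55)² = 3025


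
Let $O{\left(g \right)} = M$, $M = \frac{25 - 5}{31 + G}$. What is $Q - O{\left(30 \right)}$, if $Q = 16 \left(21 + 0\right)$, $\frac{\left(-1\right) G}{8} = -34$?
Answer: $\frac{101788}{303} \approx 335.93$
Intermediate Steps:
$G = 272$ ($G = \left(-8\right) \left(-34\right) = 272$)
$Q = 336$ ($Q = 16 \cdot 21 = 336$)
$M = \frac{20}{303}$ ($M = \frac{25 - 5}{31 + 272} = \frac{20}{303} \approx 0.066007$)
$O{\left(g \right)} = \frac{20}{303}$
$Q - O{\left(30 \right)} = 336 - \frac{20}{303} = \frac{101788}{303}$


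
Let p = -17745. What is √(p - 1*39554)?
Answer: I*√57299 ≈ 239.37*I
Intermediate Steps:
√(p - 1*39554) = √(-17745 - 1*39554) = √(-17745 - 39554) = √(-57299) = I*√57299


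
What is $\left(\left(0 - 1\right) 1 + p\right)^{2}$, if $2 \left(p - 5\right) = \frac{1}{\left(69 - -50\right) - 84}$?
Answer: $\frac{78961}{4900} \approx 16.115$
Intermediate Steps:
$p = \frac{351}{70}$ ($p = 5 + \frac{1}{2 \left(\left(69 - -50\right) - 84\right)} = 5 + \frac{1}{2 \left(\left(69 + 50\right) - 84\right)} = 5 + \frac{1}{2 \left(119 - 84\right)} = 5 + \frac{1}{2 \cdot 35} = 5 + \frac{1}{2} \cdot \frac{1}{35} = 5 + \frac{1}{70} = \frac{351}{70} \approx 5.0143$)
$\left(\left(0 - 1\right) 1 + p\right)^{2} = \left(\left(0 - 1\right) 1 + \frac{351}{70}\right)^{2} = \left(\left(-1\right) 1 + \frac{351}{70}\right)^{2} = \left(-1 + \frac{351}{70}\right)^{2} = \left(\frac{281}{70}\right)^{2} = \frac{78961}{4900}$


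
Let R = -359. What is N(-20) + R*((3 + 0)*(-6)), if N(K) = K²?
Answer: 6862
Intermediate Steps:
N(-20) + R*((3 + 0)*(-6)) = (-20)² - 359*(3 + 0)*(-6) = 400 - 1077*(-6) = 400 - 359*(-18) = 400 + 6462 = 6862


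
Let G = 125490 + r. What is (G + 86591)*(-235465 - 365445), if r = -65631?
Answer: -88003269500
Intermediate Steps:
G = 59859 (G = 125490 - 65631 = 59859)
(G + 86591)*(-235465 - 365445) = (59859 + 86591)*(-235465 - 365445) = 146450*(-600910) = -88003269500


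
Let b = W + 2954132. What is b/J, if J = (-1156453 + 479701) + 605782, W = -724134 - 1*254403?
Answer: -395119/14194 ≈ -27.837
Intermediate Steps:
W = -978537 (W = -724134 - 254403 = -978537)
J = -70970 (J = -676752 + 605782 = -70970)
b = 1975595 (b = -978537 + 2954132 = 1975595)
b/J = 1975595/(-70970) = 1975595*(-1/70970) = -395119/14194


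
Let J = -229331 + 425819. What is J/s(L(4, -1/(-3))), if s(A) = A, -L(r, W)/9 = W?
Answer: -65496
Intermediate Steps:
L(r, W) = -9*W
J = 196488
J/s(L(4, -1/(-3))) = 196488/((-(-9)/(-3))) = 196488/((-(-9)*(-1)/3)) = 196488/((-9*1/3)) = 196488/(-3) = 196488*(-1/3) = -65496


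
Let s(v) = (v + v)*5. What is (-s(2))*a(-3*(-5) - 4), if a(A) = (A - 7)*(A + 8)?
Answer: -1520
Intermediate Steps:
a(A) = (-7 + A)*(8 + A)
s(v) = 10*v (s(v) = (2*v)*5 = 10*v)
(-s(2))*a(-3*(-5) - 4) = (-10*2)*(-56 + (-3*(-5) - 4) + (-3*(-5) - 4)²) = (-1*20)*(-56 + (15 - 4) + (15 - 4)²) = -20*(-56 + 11 + 11²) = -20*(-56 + 11 + 121) = -20*76 = -1520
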